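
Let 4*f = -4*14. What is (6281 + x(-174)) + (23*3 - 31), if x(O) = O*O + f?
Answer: 36581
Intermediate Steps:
f = -14 (f = (-4*14)/4 = (¼)*(-56) = -14)
x(O) = -14 + O² (x(O) = O*O - 14 = O² - 14 = -14 + O²)
(6281 + x(-174)) + (23*3 - 31) = (6281 + (-14 + (-174)²)) + (23*3 - 31) = (6281 + (-14 + 30276)) + (69 - 31) = (6281 + 30262) + 38 = 36543 + 38 = 36581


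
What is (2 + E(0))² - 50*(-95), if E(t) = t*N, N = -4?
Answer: 4754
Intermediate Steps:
E(t) = -4*t (E(t) = t*(-4) = -4*t)
(2 + E(0))² - 50*(-95) = (2 - 4*0)² - 50*(-95) = (2 + 0)² + 4750 = 2² + 4750 = 4 + 4750 = 4754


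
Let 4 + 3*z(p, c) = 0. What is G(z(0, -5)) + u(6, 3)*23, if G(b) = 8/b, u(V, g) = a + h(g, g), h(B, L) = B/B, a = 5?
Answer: 132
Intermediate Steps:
z(p, c) = -4/3 (z(p, c) = -4/3 + (⅓)*0 = -4/3 + 0 = -4/3)
h(B, L) = 1
u(V, g) = 6 (u(V, g) = 5 + 1 = 6)
G(z(0, -5)) + u(6, 3)*23 = 8/(-4/3) + 6*23 = 8*(-¾) + 138 = -6 + 138 = 132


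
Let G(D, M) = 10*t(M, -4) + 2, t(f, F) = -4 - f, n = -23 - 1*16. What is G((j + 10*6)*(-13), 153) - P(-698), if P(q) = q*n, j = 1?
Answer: -28790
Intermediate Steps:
n = -39 (n = -23 - 16 = -39)
G(D, M) = -38 - 10*M (G(D, M) = 10*(-4 - M) + 2 = (-40 - 10*M) + 2 = -38 - 10*M)
P(q) = -39*q (P(q) = q*(-39) = -39*q)
G((j + 10*6)*(-13), 153) - P(-698) = (-38 - 10*153) - (-39)*(-698) = (-38 - 1530) - 1*27222 = -1568 - 27222 = -28790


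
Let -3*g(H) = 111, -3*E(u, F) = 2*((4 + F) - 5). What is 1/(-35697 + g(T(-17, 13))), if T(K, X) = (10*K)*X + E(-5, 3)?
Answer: -1/35734 ≈ -2.7985e-5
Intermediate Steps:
E(u, F) = ⅔ - 2*F/3 (E(u, F) = -2*((4 + F) - 5)/3 = -2*(-1 + F)/3 = -(-2 + 2*F)/3 = ⅔ - 2*F/3)
T(K, X) = -4/3 + 10*K*X (T(K, X) = (10*K)*X + (⅔ - ⅔*3) = 10*K*X + (⅔ - 2) = 10*K*X - 4/3 = -4/3 + 10*K*X)
g(H) = -37 (g(H) = -⅓*111 = -37)
1/(-35697 + g(T(-17, 13))) = 1/(-35697 - 37) = 1/(-35734) = -1/35734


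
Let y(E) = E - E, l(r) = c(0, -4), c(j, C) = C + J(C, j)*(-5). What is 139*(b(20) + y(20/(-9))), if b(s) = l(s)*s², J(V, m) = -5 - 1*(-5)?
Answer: -222400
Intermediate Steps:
J(V, m) = 0 (J(V, m) = -5 + 5 = 0)
c(j, C) = C (c(j, C) = C + 0*(-5) = C + 0 = C)
l(r) = -4
y(E) = 0
b(s) = -4*s²
139*(b(20) + y(20/(-9))) = 139*(-4*20² + 0) = 139*(-4*400 + 0) = 139*(-1600 + 0) = 139*(-1600) = -222400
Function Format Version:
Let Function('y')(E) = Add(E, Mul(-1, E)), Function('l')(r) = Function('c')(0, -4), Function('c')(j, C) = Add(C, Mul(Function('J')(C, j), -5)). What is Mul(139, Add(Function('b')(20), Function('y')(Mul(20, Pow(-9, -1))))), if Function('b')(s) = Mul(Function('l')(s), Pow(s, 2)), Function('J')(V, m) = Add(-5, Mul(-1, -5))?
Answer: -222400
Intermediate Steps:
Function('J')(V, m) = 0 (Function('J')(V, m) = Add(-5, 5) = 0)
Function('c')(j, C) = C (Function('c')(j, C) = Add(C, Mul(0, -5)) = Add(C, 0) = C)
Function('l')(r) = -4
Function('y')(E) = 0
Function('b')(s) = Mul(-4, Pow(s, 2))
Mul(139, Add(Function('b')(20), Function('y')(Mul(20, Pow(-9, -1))))) = Mul(139, Add(Mul(-4, Pow(20, 2)), 0)) = Mul(139, Add(Mul(-4, 400), 0)) = Mul(139, Add(-1600, 0)) = Mul(139, -1600) = -222400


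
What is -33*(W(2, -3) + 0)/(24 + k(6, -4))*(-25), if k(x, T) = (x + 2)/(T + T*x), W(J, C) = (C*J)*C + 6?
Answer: 69300/83 ≈ 834.94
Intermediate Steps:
W(J, C) = 6 + J*C**2 (W(J, C) = J*C**2 + 6 = 6 + J*C**2)
k(x, T) = (2 + x)/(T + T*x)
-33*(W(2, -3) + 0)/(24 + k(6, -4))*(-25) = -33*((6 + 2*(-3)**2) + 0)/(24 + (2 + 6)/((-4)*(1 + 6)))*(-25) = -33*((6 + 2*9) + 0)/(24 - 1/4*8/7)*(-25) = -33*((6 + 18) + 0)/(24 - 1/4*1/7*8)*(-25) = -33*(24 + 0)/(24 - 2/7)*(-25) = -792/166/7*(-25) = -792*7/166*(-25) = -33*84/83*(-25) = -2772/83*(-25) = 69300/83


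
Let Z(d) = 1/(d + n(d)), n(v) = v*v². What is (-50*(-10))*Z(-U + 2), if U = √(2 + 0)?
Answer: 5500/17 + 3750*√2/17 ≈ 635.49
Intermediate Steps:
U = √2 ≈ 1.4142
n(v) = v³
Z(d) = 1/(d + d³)
(-50*(-10))*Z(-U + 2) = (-50*(-10))/((-√2 + 2) + (-√2 + 2)³) = 500/((2 - √2) + (2 - √2)³) = 500/(2 + (2 - √2)³ - √2)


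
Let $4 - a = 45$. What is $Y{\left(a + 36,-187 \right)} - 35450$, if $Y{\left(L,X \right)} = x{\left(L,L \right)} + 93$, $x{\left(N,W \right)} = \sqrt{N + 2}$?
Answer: $-35357 + i \sqrt{3} \approx -35357.0 + 1.732 i$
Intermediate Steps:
$a = -41$ ($a = 4 - 45 = -41$)
$x{\left(N,W \right)} = \sqrt{2 + N}$
$Y{\left(L,X \right)} = 93 + \sqrt{2 + L}$ ($Y{\left(L,X \right)} = \sqrt{2 + L} + 93 = 93 + \sqrt{2 + L}$)
$Y{\left(a + 36,-187 \right)} - 35450 = \left(93 + \sqrt{2 + \left(-41 + 36\right)}\right) - 35450 = \left(93 + \sqrt{2 - 5}\right) - 35450 = \left(93 + \sqrt{-3}\right) - 35450 = \left(93 + i \sqrt{3}\right) - 35450 = -35357 + i \sqrt{3}$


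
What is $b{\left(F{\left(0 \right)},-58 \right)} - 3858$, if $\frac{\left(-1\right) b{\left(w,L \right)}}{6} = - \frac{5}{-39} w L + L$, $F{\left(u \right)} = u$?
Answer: $-3510$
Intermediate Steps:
$b{\left(w,L \right)} = - 6 L - \frac{10 L w}{13}$ ($b{\left(w,L \right)} = - 6 \left(- \frac{5}{-39} w L + L\right) = - 6 \left(\left(-5\right) \left(- \frac{1}{39}\right) w L + L\right) = - 6 \left(\frac{5 w}{39} L + L\right) = - 6 \left(\frac{5 L w}{39} + L\right) = - 6 \left(L + \frac{5 L w}{39}\right) = - 6 L - \frac{10 L w}{13}$)
$b{\left(F{\left(0 \right)},-58 \right)} - 3858 = \left(- \frac{2}{13}\right) \left(-58\right) \left(39 + 5 \cdot 0\right) - 3858 = \left(- \frac{2}{13}\right) \left(-58\right) \left(39 + 0\right) - 3858 = \left(- \frac{2}{13}\right) \left(-58\right) 39 - 3858 = 348 - 3858 = -3510$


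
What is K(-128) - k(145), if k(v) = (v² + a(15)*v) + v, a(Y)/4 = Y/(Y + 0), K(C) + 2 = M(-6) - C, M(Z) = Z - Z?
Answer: -21624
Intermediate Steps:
M(Z) = 0
K(C) = -2 - C (K(C) = -2 + (0 - C) = -2 - C)
a(Y) = 4 (a(Y) = 4*(Y/(Y + 0)) = 4*(Y/Y) = 4*1 = 4)
k(v) = v² + 5*v (k(v) = (v² + 4*v) + v = v² + 5*v)
K(-128) - k(145) = (-2 - 1*(-128)) - 145*(5 + 145) = (-2 + 128) - 145*150 = 126 - 1*21750 = 126 - 21750 = -21624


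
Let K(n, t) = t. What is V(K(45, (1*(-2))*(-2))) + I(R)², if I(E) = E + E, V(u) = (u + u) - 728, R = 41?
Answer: 6004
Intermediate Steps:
V(u) = -728 + 2*u (V(u) = 2*u - 728 = -728 + 2*u)
I(E) = 2*E
V(K(45, (1*(-2))*(-2))) + I(R)² = (-728 + 2*((1*(-2))*(-2))) + (2*41)² = (-728 + 2*(-2*(-2))) + 82² = (-728 + 2*4) + 6724 = (-728 + 8) + 6724 = -720 + 6724 = 6004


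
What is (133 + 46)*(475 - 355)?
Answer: 21480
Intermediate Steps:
(133 + 46)*(475 - 355) = 179*120 = 21480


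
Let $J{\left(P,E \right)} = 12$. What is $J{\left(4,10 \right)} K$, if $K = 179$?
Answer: $2148$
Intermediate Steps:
$J{\left(4,10 \right)} K = 12 \cdot 179 = 2148$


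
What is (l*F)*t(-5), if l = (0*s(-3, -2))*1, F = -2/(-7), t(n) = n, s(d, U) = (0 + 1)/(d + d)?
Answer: 0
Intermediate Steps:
s(d, U) = 1/(2*d)
F = 2/7 (F = -2*(-⅐) = 2/7 ≈ 0.28571)
l = 0 (l = (0*((½)/(-3)))*1 = (0*((½)*(-⅓)))*1 = (0*(-⅙))*1 = 0*1 = 0)
(l*F)*t(-5) = (0*(2/7))*(-5) = 0*(-5) = 0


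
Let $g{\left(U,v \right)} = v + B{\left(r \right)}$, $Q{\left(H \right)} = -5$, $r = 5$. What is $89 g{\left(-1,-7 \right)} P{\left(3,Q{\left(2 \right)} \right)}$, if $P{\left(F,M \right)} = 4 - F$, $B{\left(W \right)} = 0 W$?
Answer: $-623$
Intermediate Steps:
$B{\left(W \right)} = 0$
$g{\left(U,v \right)} = v$ ($g{\left(U,v \right)} = v + 0 = v$)
$89 g{\left(-1,-7 \right)} P{\left(3,Q{\left(2 \right)} \right)} = 89 \left(-7\right) \left(4 - 3\right) = - 623 \left(4 - 3\right) = \left(-623\right) 1 = -623$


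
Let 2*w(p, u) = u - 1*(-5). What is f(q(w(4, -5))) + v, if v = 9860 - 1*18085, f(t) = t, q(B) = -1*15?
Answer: -8240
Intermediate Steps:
w(p, u) = 5/2 + u/2 (w(p, u) = (u - 1*(-5))/2 = (u + 5)/2 = (5 + u)/2 = 5/2 + u/2)
q(B) = -15
v = -8225 (v = 9860 - 18085 = -8225)
f(q(w(4, -5))) + v = -15 - 8225 = -8240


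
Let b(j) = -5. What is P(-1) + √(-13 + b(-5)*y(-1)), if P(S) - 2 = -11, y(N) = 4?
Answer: -9 + I*√33 ≈ -9.0 + 5.7446*I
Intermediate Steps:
P(S) = -9 (P(S) = 2 - 11 = -9)
P(-1) + √(-13 + b(-5)*y(-1)) = -9 + √(-13 - 5*4) = -9 + √(-13 - 20) = -9 + √(-33) = -9 + I*√33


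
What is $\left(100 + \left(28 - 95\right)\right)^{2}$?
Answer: $1089$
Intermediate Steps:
$\left(100 + \left(28 - 95\right)\right)^{2} = \left(100 - 67\right)^{2} = 33^{2} = 1089$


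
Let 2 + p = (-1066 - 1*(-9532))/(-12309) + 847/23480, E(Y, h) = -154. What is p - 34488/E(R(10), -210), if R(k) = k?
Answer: 149235406367/674369080 ≈ 221.30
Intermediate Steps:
p = -255462199/96338440 (p = -2 + ((-1066 - 1*(-9532))/(-12309) + 847/23480) = -2 + ((-1066 + 9532)*(-1/12309) + 847*(1/23480)) = -2 + (8466*(-1/12309) + 847/23480) = -2 + (-2822/4103 + 847/23480) = -2 - 62785319/96338440 = -255462199/96338440 ≈ -2.6517)
p - 34488/E(R(10), -210) = -255462199/96338440 - 34488/(-154) = -255462199/96338440 - 34488*(-1)/154 = -255462199/96338440 - 1*(-17244/77) = -255462199/96338440 + 17244/77 = 149235406367/674369080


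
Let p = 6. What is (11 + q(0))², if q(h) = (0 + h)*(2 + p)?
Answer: 121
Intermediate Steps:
q(h) = 8*h (q(h) = (0 + h)*(2 + 6) = h*8 = 8*h)
(11 + q(0))² = (11 + 8*0)² = (11 + 0)² = 11² = 121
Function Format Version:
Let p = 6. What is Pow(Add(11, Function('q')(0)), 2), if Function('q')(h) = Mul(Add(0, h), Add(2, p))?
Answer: 121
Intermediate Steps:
Function('q')(h) = Mul(8, h) (Function('q')(h) = Mul(Add(0, h), Add(2, 6)) = Mul(h, 8) = Mul(8, h))
Pow(Add(11, Function('q')(0)), 2) = Pow(Add(11, Mul(8, 0)), 2) = Pow(Add(11, 0), 2) = Pow(11, 2) = 121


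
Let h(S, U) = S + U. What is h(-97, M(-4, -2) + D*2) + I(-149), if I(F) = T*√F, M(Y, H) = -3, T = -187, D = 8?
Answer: -84 - 187*I*√149 ≈ -84.0 - 2282.6*I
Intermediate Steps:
I(F) = -187*√F
h(-97, M(-4, -2) + D*2) + I(-149) = (-97 + (-3 + 8*2)) - 187*I*√149 = (-97 + (-3 + 16)) - 187*I*√149 = (-97 + 13) - 187*I*√149 = -84 - 187*I*√149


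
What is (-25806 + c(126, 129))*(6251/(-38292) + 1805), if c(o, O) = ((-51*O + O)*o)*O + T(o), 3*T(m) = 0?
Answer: -1207873866786959/6382 ≈ -1.8926e+11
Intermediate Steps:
T(m) = 0 (T(m) = (⅓)*0 = 0)
c(o, O) = -50*o*O² (c(o, O) = ((-51*O + O)*o)*O + 0 = ((-50*O)*o)*O + 0 = (-50*O*o)*O + 0 = -50*o*O² + 0 = -50*o*O²)
(-25806 + c(126, 129))*(6251/(-38292) + 1805) = (-25806 - 50*126*129²)*(6251/(-38292) + 1805) = (-25806 - 50*126*16641)*(6251*(-1/38292) + 1805) = (-25806 - 104838300)*(-6251/38292 + 1805) = -104864106*69110809/38292 = -1207873866786959/6382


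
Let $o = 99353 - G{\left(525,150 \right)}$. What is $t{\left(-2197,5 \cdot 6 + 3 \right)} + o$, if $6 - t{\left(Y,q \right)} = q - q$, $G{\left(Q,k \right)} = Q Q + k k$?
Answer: $-198766$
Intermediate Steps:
$G{\left(Q,k \right)} = Q^{2} + k^{2}$
$o = -198772$ ($o = 99353 - \left(525^{2} + 150^{2}\right) = 99353 - \left(275625 + 22500\right) = 99353 - 298125 = -198772$)
$t{\left(Y,q \right)} = 6$ ($t{\left(Y,q \right)} = 6 - \left(q - q\right) = 6 - 0 = 6 + 0 = 6$)
$t{\left(-2197,5 \cdot 6 + 3 \right)} + o = 6 - 198772 = -198766$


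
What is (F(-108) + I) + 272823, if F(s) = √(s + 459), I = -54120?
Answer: 218703 + 3*√39 ≈ 2.1872e+5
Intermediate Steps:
F(s) = √(459 + s)
(F(-108) + I) + 272823 = (√(459 - 108) - 54120) + 272823 = (√351 - 54120) + 272823 = (3*√39 - 54120) + 272823 = (-54120 + 3*√39) + 272823 = 218703 + 3*√39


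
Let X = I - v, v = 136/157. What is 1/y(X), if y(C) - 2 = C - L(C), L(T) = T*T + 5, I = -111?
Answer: -24649/311290307 ≈ -7.9183e-5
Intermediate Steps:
L(T) = 5 + T² (L(T) = T² + 5 = 5 + T²)
v = 136/157 (v = 136*(1/157) = 136/157 ≈ 0.86624)
X = -17563/157 (X = -111 - 1*136/157 = -111 - 136/157 = -17563/157 ≈ -111.87)
y(C) = -3 + C - C² (y(C) = 2 + (C - (5 + C²)) = 2 + (C + (-5 - C²)) = 2 + (-5 + C - C²) = -3 + C - C²)
1/y(X) = 1/(-3 - 17563/157 - (-17563/157)²) = 1/(-3 - 17563/157 - 1*308458969/24649) = 1/(-3 - 17563/157 - 308458969/24649) = 1/(-311290307/24649) = -24649/311290307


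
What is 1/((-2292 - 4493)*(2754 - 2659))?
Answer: -1/644575 ≈ -1.5514e-6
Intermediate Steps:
1/((-2292 - 4493)*(2754 - 2659)) = 1/(-6785*95) = 1/(-644575) = -1/644575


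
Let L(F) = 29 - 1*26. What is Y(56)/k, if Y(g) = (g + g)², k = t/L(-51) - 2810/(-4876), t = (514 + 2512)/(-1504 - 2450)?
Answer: 181383455232/4644361 ≈ 39055.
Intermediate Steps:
t = -1513/1977 (t = 3026/(-3954) = 3026*(-1/3954) = -1513/1977 ≈ -0.76530)
L(F) = 3 (L(F) = 29 - 26 = 3)
k = 4644361/14459778 (k = -1513/1977/3 - 2810/(-4876) = -1513/1977*⅓ - 2810*(-1/4876) = -1513/5931 + 1405/2438 = 4644361/14459778 ≈ 0.32119)
Y(g) = 4*g² (Y(g) = (2*g)² = 4*g²)
Y(56)/k = (4*56²)/(4644361/14459778) = (4*3136)*(14459778/4644361) = 12544*(14459778/4644361) = 181383455232/4644361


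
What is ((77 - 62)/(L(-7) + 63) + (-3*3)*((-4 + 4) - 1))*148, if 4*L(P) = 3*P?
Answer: 105524/77 ≈ 1370.4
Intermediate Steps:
L(P) = 3*P/4 (L(P) = (3*P)/4 = 3*P/4)
((77 - 62)/(L(-7) + 63) + (-3*3)*((-4 + 4) - 1))*148 = ((77 - 62)/((3/4)*(-7) + 63) + (-3*3)*((-4 + 4) - 1))*148 = (15/(-21/4 + 63) - 9*(0 - 1))*148 = (15/(231/4) - 9*(-1))*148 = (15*(4/231) + 9)*148 = (20/77 + 9)*148 = (713/77)*148 = 105524/77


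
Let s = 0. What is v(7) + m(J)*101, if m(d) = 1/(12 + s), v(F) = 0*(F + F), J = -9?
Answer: 101/12 ≈ 8.4167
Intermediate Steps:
v(F) = 0 (v(F) = 0*(2*F) = 0)
m(d) = 1/12 (m(d) = 1/(12 + 0) = 1/12)
v(7) + m(J)*101 = 0 + (1/12)*101 = 0 + 101/12 = 101/12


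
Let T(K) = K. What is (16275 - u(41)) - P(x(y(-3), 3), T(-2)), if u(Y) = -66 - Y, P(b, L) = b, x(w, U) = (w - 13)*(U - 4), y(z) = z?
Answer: 16366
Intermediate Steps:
x(w, U) = (-13 + w)*(-4 + U)
(16275 - u(41)) - P(x(y(-3), 3), T(-2)) = (16275 - (-66 - 1*41)) - (52 - 13*3 - 4*(-3) + 3*(-3)) = (16275 - (-66 - 41)) - (52 - 39 + 12 - 9) = (16275 - 1*(-107)) - 1*16 = (16275 + 107) - 16 = 16382 - 16 = 16366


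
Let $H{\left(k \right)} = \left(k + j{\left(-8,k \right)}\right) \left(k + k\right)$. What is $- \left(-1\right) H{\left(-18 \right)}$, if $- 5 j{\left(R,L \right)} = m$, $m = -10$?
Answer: $576$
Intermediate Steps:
$j{\left(R,L \right)} = 2$ ($j{\left(R,L \right)} = \left(- \frac{1}{5}\right) \left(-10\right) = 2$)
$H{\left(k \right)} = 2 k \left(2 + k\right)$ ($H{\left(k \right)} = \left(k + 2\right) \left(k + k\right) = \left(2 + k\right) 2 k = 2 k \left(2 + k\right)$)
$- \left(-1\right) H{\left(-18 \right)} = - \left(-1\right) 2 \left(-18\right) \left(2 - 18\right) = - \left(-1\right) 2 \left(-18\right) \left(-16\right) = - \left(-1\right) 576 = \left(-1\right) \left(-576\right) = 576$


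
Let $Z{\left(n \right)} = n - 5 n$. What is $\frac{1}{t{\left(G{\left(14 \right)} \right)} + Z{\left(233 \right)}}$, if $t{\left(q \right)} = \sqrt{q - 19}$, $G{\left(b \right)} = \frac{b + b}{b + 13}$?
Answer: $- \frac{25164}{23453333} - \frac{3 i \sqrt{1455}}{23453333} \approx -0.0010729 - 4.8792 \cdot 10^{-6} i$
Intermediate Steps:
$Z{\left(n \right)} = - 4 n$
$G{\left(b \right)} = \frac{2 b}{13 + b}$
$t{\left(q \right)} = \sqrt{-19 + q}$
$\frac{1}{t{\left(G{\left(14 \right)} \right)} + Z{\left(233 \right)}} = \frac{1}{\sqrt{-19 + 2 \cdot 14 \frac{1}{13 + 14}} - 932} = \frac{1}{\sqrt{-19 + 2 \cdot 14 \cdot \frac{1}{27}} - 932} = \frac{1}{\sqrt{-19 + \frac{28}{27}} - 932} = \frac{1}{\sqrt{- \frac{485}{27}} - 932} = \frac{1}{\frac{i \sqrt{1455}}{9} - 932} = \frac{1}{-932 + \frac{i \sqrt{1455}}{9}}$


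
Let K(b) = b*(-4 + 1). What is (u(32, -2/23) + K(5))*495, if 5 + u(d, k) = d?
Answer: 5940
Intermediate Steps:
u(d, k) = -5 + d
K(b) = -3*b (K(b) = b*(-3) = -3*b)
(u(32, -2/23) + K(5))*495 = ((-5 + 32) - 3*5)*495 = (27 - 15)*495 = 12*495 = 5940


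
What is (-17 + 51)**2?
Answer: 1156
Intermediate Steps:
(-17 + 51)**2 = 34**2 = 1156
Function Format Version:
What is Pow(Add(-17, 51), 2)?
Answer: 1156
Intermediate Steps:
Pow(Add(-17, 51), 2) = Pow(34, 2) = 1156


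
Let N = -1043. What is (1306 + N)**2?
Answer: 69169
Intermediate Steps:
(1306 + N)**2 = (1306 - 1043)**2 = 263**2 = 69169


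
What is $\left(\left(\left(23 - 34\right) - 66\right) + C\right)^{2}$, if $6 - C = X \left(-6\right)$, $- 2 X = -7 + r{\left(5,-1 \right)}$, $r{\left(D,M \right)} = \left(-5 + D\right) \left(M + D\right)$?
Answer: $2500$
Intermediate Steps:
$r{\left(D,M \right)} = \left(-5 + D\right) \left(D + M\right)$
$X = \frac{7}{2}$ ($X = - \frac{-7 + \left(5^{2} - 25 - -5 + 5 \left(-1\right)\right)}{2} = - \frac{-7 + \left(25 - 25 + 5 - 5\right)}{2} = - \frac{-7 + 0}{2} = \left(- \frac{1}{2}\right) \left(-7\right) = \frac{7}{2} \approx 3.5$)
$C = 27$ ($C = 6 - \frac{7}{2} \left(-6\right) = 6 - -21 = 6 + 21 = 27$)
$\left(\left(\left(23 - 34\right) - 66\right) + C\right)^{2} = \left(\left(\left(23 - 34\right) - 66\right) + 27\right)^{2} = \left(\left(-11 - 66\right) + 27\right)^{2} = \left(-77 + 27\right)^{2} = \left(-50\right)^{2} = 2500$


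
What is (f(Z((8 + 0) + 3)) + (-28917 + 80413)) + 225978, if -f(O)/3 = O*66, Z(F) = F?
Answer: 275296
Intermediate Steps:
f(O) = -198*O (f(O) = -3*O*66 = -198*O)
(f(Z((8 + 0) + 3)) + (-28917 + 80413)) + 225978 = (-198*((8 + 0) + 3) + (-28917 + 80413)) + 225978 = (-198*(8 + 3) + 51496) + 225978 = (-198*11 + 51496) + 225978 = (-2178 + 51496) + 225978 = 49318 + 225978 = 275296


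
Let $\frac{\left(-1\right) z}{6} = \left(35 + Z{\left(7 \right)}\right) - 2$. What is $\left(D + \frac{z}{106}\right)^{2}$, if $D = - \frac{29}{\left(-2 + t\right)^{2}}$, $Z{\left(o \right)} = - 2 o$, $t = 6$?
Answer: $\frac{5997601}{719104} \approx 8.3404$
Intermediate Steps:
$z = -114$ ($z = - 6 \left(\left(35 - 14\right) - 2\right) = - 6 \left(21 - 2\right) = \left(-6\right) 19 = -114$)
$D = - \frac{29}{16}$ ($D = - \frac{29}{\left(-2 + 6\right)^{2}} = - \frac{29}{4^{2}} = - \frac{29}{16} \approx -1.8125$)
$\left(D + \frac{z}{106}\right)^{2} = \left(- \frac{29}{16} - \frac{114}{106}\right)^{2} = \left(- \frac{29}{16} - \frac{57}{53}\right)^{2} = \left(- \frac{2449}{848}\right)^{2} = \frac{5997601}{719104}$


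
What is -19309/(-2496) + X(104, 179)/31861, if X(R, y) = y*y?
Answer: 695178385/79525056 ≈ 8.7416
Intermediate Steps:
X(R, y) = y²
-19309/(-2496) + X(104, 179)/31861 = -19309/(-2496) + 179²/31861 = -19309*(-1/2496) + 32041*(1/31861) = 19309/2496 + 32041/31861 = 695178385/79525056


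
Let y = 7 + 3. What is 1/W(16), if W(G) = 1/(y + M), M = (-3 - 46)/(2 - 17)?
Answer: 199/15 ≈ 13.267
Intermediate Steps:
M = 49/15 (M = -49/(-15) = -49*(-1/15) = 49/15 ≈ 3.2667)
y = 10
W(G) = 15/199 (W(G) = 1/(10 + 49/15) = 1/(199/15) = 15/199)
1/W(16) = 1/(15/199) = 199/15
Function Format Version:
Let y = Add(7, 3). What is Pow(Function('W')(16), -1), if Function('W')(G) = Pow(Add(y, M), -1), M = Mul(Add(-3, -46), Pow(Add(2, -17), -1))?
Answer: Rational(199, 15) ≈ 13.267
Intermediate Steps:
M = Rational(49, 15) (M = Mul(-49, Pow(-15, -1)) = Mul(-49, Rational(-1, 15)) = Rational(49, 15) ≈ 3.2667)
y = 10
Function('W')(G) = Rational(15, 199) (Function('W')(G) = Pow(Add(10, Rational(49, 15)), -1) = Pow(Rational(199, 15), -1) = Rational(15, 199))
Pow(Function('W')(16), -1) = Pow(Rational(15, 199), -1) = Rational(199, 15)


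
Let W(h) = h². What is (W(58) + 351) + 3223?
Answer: 6938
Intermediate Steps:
(W(58) + 351) + 3223 = (58² + 351) + 3223 = (3364 + 351) + 3223 = 3715 + 3223 = 6938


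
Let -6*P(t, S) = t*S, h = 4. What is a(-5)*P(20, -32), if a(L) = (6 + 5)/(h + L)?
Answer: -3520/3 ≈ -1173.3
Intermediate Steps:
P(t, S) = -S*t/6 (P(t, S) = -t*S/6 = -S*t/6)
a(L) = 11/(4 + L) (a(L) = (6 + 5)/(4 + L) = 11/(4 + L))
a(-5)*P(20, -32) = (11/(4 - 5))*(-1/6*(-32)*20) = (11/(-1))*(320/3) = (11*(-1))*(320/3) = -11*320/3 = -3520/3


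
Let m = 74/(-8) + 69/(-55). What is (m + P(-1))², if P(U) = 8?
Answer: 303601/48400 ≈ 6.2728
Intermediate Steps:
m = -2311/220 (m = 74*(-⅛) + 69*(-1/55) = -37/4 - 69/55 = -2311/220 ≈ -10.505)
(m + P(-1))² = (-2311/220 + 8)² = (-551/220)² = 303601/48400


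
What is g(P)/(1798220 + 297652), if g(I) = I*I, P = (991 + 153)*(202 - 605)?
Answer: 3321101641/32748 ≈ 1.0141e+5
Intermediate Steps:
P = -461032 (P = 1144*(-403) = -461032)
g(I) = I²
g(P)/(1798220 + 297652) = (-461032)²/(1798220 + 297652) = 212550505024/2095872 = 212550505024*(1/2095872) = 3321101641/32748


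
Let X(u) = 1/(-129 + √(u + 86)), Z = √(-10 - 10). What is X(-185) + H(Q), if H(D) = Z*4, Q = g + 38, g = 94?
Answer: (-I - 1032*√5 + 24*I*√55)/(3*(√11 + 43*I)) ≈ -0.0077061 + 17.888*I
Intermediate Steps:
Z = 2*I*√5 (Z = √(-20) = 2*I*√5 ≈ 4.4721*I)
Q = 132 (Q = 94 + 38 = 132)
H(D) = 8*I*√5 (H(D) = (2*I*√5)*4 = 8*I*√5)
X(u) = 1/(-129 + √(86 + u))
X(-185) + H(Q) = 1/(-129 + √(86 - 185)) + 8*I*√5 = 1/(-129 + √(-99)) + 8*I*√5 = 1/(-129 + 3*I*√11) + 8*I*√5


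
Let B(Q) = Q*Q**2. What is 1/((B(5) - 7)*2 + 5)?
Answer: 1/241 ≈ 0.0041494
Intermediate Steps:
B(Q) = Q**3
1/((B(5) - 7)*2 + 5) = 1/((5**3 - 7)*2 + 5) = 1/((125 - 7)*2 + 5) = 1/(118*2 + 5) = 1/(236 + 5) = 1/241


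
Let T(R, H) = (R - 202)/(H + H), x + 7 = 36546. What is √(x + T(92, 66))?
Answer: √1315374/6 ≈ 191.15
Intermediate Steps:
x = 36539 (x = -7 + 36546 = 36539)
T(R, H) = (-202 + R)/(2*H) (T(R, H) = (-202 + R)/((2*H)) = (-202 + R)*(1/(2*H)) = (-202 + R)/(2*H))
√(x + T(92, 66)) = √(36539 + (½)*(-202 + 92)/66) = √(36539 + (½)*(1/66)*(-110)) = √(36539 - ⅚) = √(219229/6) = √1315374/6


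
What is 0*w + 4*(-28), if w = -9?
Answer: -112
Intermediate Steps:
0*w + 4*(-28) = 0*(-9) + 4*(-28) = 0 - 112 = -112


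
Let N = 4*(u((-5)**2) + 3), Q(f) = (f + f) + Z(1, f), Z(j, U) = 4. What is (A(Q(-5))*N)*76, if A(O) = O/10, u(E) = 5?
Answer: -7296/5 ≈ -1459.2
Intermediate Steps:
Q(f) = 4 + 2*f (Q(f) = (f + f) + 4 = 2*f + 4 = 4 + 2*f)
A(O) = O/10 (A(O) = O*(1/10) = O/10)
N = 32 (N = 4*(5 + 3) = 4*8 = 32)
(A(Q(-5))*N)*76 = (((4 + 2*(-5))/10)*32)*76 = (((4 - 10)/10)*32)*76 = (((1/10)*(-6))*32)*76 = -3/5*32*76 = -96/5*76 = -7296/5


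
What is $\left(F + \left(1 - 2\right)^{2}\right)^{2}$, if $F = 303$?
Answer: $92416$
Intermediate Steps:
$\left(F + \left(1 - 2\right)^{2}\right)^{2} = \left(303 + \left(1 - 2\right)^{2}\right)^{2} = \left(303 + \left(-1\right)^{2}\right)^{2} = \left(303 + 1\right)^{2} = 304^{2} = 92416$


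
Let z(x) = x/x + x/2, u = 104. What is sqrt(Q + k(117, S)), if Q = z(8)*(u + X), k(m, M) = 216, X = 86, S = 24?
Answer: sqrt(1166) ≈ 34.147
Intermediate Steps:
z(x) = 1 + x/2 (z(x) = 1 + x*(1/2) = 1 + x/2)
Q = 950 (Q = (1 + (1/2)*8)*(104 + 86) = (1 + 4)*190 = 5*190 = 950)
sqrt(Q + k(117, S)) = sqrt(950 + 216) = sqrt(1166)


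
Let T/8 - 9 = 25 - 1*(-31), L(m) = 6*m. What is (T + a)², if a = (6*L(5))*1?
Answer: 490000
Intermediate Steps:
a = 180 (a = (6*(6*5))*1 = (6*30)*1 = 180*1 = 180)
T = 520 (T = 72 + 8*(25 - 1*(-31)) = 72 + 8*(25 + 31) = 72 + 8*56 = 72 + 448 = 520)
(T + a)² = (520 + 180)² = 700² = 490000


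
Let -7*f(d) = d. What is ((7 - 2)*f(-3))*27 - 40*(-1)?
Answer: 685/7 ≈ 97.857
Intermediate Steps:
f(d) = -d/7
((7 - 2)*f(-3))*27 - 40*(-1) = ((7 - 2)*(-⅐*(-3)))*27 - 40*(-1) = (5*(3/7))*27 + 40 = (15/7)*27 + 40 = 405/7 + 40 = 685/7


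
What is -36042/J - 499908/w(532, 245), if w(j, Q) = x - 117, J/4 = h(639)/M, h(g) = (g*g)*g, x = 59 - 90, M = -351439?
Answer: 21817203001543/6435955602 ≈ 3389.9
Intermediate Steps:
x = -31
h(g) = g**3 (h(g) = g**2*g = g**3)
J = -1043668476/351439 (J = 4*(639**3/(-351439)) = 4*(260917119*(-1/351439)) = 4*(-260917119/351439) = -1043668476/351439 ≈ -2969.7)
w(j, Q) = -148 (w(j, Q) = -31 - 117 = -148)
-36042/J - 499908/w(532, 245) = -36042/(-1043668476/351439) - 499908/(-148) = -36042*(-351439/1043668476) - 499908*(-1/148) = 2111094073/173944746 + 124977/37 = 21817203001543/6435955602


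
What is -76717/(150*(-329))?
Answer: 76717/49350 ≈ 1.5545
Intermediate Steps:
-76717/(150*(-329)) = -76717/(-49350) = -76717*(-1/49350) = 76717/49350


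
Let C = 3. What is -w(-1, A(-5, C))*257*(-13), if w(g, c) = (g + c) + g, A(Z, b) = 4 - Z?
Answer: 23387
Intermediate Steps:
w(g, c) = c + 2*g (w(g, c) = (c + g) + g = c + 2*g)
-w(-1, A(-5, C))*257*(-13) = -((4 - 1*(-5)) + 2*(-1))*257*(-13) = -((4 + 5) - 2)*(-3341) = -(9 - 2)*(-3341) = -7*(-3341) = -1*(-23387) = 23387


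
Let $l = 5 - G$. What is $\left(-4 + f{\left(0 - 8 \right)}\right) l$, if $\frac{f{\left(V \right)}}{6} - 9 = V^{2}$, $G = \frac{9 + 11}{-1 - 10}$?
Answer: $\frac{32550}{11} \approx 2959.1$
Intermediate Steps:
$G = - \frac{20}{11}$ ($G = \frac{20}{-11} = 20 \left(- \frac{1}{11}\right) = - \frac{20}{11} \approx -1.8182$)
$f{\left(V \right)} = 54 + 6 V^{2}$
$l = \frac{75}{11}$ ($l = 5 - - \frac{20}{11} = 5 + \frac{20}{11} = \frac{75}{11} \approx 6.8182$)
$\left(-4 + f{\left(0 - 8 \right)}\right) l = \left(-4 + \left(54 + 6 \left(0 - 8\right)^{2}\right)\right) \frac{75}{11} = \left(-4 + \left(54 + 6 \left(-8\right)^{2}\right)\right) \frac{75}{11} = \left(-4 + \left(54 + 6 \cdot 64\right)\right) \frac{75}{11} = \left(-4 + \left(54 + 384\right)\right) \frac{75}{11} = \left(-4 + 438\right) \frac{75}{11} = 434 \cdot \frac{75}{11} = \frac{32550}{11}$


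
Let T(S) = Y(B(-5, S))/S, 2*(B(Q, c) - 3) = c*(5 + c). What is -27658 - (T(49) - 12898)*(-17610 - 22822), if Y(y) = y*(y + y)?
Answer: 16660967194/7 ≈ 2.3801e+9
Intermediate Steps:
B(Q, c) = 3 + c*(5 + c)/2 (B(Q, c) = 3 + (c*(5 + c))/2 = 3 + c*(5 + c)/2)
Y(y) = 2*y**2 (Y(y) = y*(2*y) = 2*y**2)
T(S) = 2*(3 + S**2/2 + 5*S/2)**2/S (T(S) = (2*(3 + S**2/2 + 5*S/2)**2)/S = 2*(3 + S**2/2 + 5*S/2)**2/S)
-27658 - (T(49) - 12898)*(-17610 - 22822) = -27658 - ((1/2)*(6 + 49**2 + 5*49)**2/49 - 12898)*(-17610 - 22822) = -27658 - ((1/2)*(1/49)*(6 + 2401 + 245)**2 - 12898)*(-40432) = -27658 - ((1/2)*(1/49)*2652**2 - 12898)*(-40432) = -27658 - ((1/2)*(1/49)*7033104 - 12898)*(-40432) = -27658 - (3516552/49 - 12898)*(-40432) = -27658 - 2884550*(-40432)/49 = -27658 - 1*(-16661160800/7) = -27658 + 16661160800/7 = 16660967194/7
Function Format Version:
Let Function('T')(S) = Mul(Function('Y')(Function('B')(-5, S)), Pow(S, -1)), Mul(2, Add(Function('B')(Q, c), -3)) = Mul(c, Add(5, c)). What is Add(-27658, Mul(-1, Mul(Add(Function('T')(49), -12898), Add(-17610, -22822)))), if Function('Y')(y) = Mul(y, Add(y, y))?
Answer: Rational(16660967194, 7) ≈ 2.3801e+9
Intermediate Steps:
Function('B')(Q, c) = Add(3, Mul(Rational(1, 2), c, Add(5, c))) (Function('B')(Q, c) = Add(3, Mul(Rational(1, 2), Mul(c, Add(5, c)))) = Add(3, Mul(Rational(1, 2), c, Add(5, c))))
Function('Y')(y) = Mul(2, Pow(y, 2)) (Function('Y')(y) = Mul(y, Mul(2, y)) = Mul(2, Pow(y, 2)))
Function('T')(S) = Mul(2, Pow(S, -1), Pow(Add(3, Mul(Rational(1, 2), Pow(S, 2)), Mul(Rational(5, 2), S)), 2)) (Function('T')(S) = Mul(Mul(2, Pow(Add(3, Mul(Rational(1, 2), Pow(S, 2)), Mul(Rational(5, 2), S)), 2)), Pow(S, -1)) = Mul(2, Pow(S, -1), Pow(Add(3, Mul(Rational(1, 2), Pow(S, 2)), Mul(Rational(5, 2), S)), 2)))
Add(-27658, Mul(-1, Mul(Add(Function('T')(49), -12898), Add(-17610, -22822)))) = Add(-27658, Mul(-1, Mul(Add(Mul(Rational(1, 2), Pow(49, -1), Pow(Add(6, Pow(49, 2), Mul(5, 49)), 2)), -12898), Add(-17610, -22822)))) = Add(-27658, Mul(-1, Mul(Add(Mul(Rational(1, 2), Rational(1, 49), Pow(Add(6, 2401, 245), 2)), -12898), -40432))) = Add(-27658, Mul(-1, Mul(Add(Mul(Rational(1, 2), Rational(1, 49), Pow(2652, 2)), -12898), -40432))) = Add(-27658, Mul(-1, Mul(Add(Mul(Rational(1, 2), Rational(1, 49), 7033104), -12898), -40432))) = Add(-27658, Mul(-1, Mul(Add(Rational(3516552, 49), -12898), -40432))) = Add(-27658, Mul(-1, Mul(Rational(2884550, 49), -40432))) = Add(-27658, Mul(-1, Rational(-16661160800, 7))) = Add(-27658, Rational(16661160800, 7)) = Rational(16660967194, 7)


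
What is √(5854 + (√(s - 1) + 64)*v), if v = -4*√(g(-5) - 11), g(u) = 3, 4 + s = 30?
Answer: √(5854 - 552*I*√2) ≈ 76.681 - 5.0902*I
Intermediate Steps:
s = 26 (s = -4 + 30 = 26)
v = -8*I*√2 (v = -4*√(3 - 11) = -8*I*√2 ≈ -11.314*I)
√(5854 + (√(s - 1) + 64)*v) = √(5854 + (√(26 - 1) + 64)*(-8*I*√2)) = √(5854 + (√25 + 64)*(-8*I*√2)) = √(5854 + (5 + 64)*(-8*I*√2)) = √(5854 + 69*(-8*I*√2)) = √(5854 - 552*I*√2)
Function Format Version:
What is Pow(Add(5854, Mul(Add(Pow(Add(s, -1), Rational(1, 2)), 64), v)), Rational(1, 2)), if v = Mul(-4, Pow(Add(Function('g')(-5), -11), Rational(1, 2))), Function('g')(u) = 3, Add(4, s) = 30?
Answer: Pow(Add(5854, Mul(-552, I, Pow(2, Rational(1, 2)))), Rational(1, 2)) ≈ Add(76.681, Mul(-5.0902, I))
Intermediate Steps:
s = 26 (s = Add(-4, 30) = 26)
v = Mul(-8, I, Pow(2, Rational(1, 2))) (v = Mul(-4, Pow(Add(3, -11), Rational(1, 2))) = Mul(-4, Pow(-8, Rational(1, 2))) = Mul(-4, Mul(2, I, Pow(2, Rational(1, 2)))) = Mul(-8, I, Pow(2, Rational(1, 2))) ≈ Mul(-11.314, I))
Pow(Add(5854, Mul(Add(Pow(Add(s, -1), Rational(1, 2)), 64), v)), Rational(1, 2)) = Pow(Add(5854, Mul(Add(Pow(Add(26, -1), Rational(1, 2)), 64), Mul(-8, I, Pow(2, Rational(1, 2))))), Rational(1, 2)) = Pow(Add(5854, Mul(Add(Pow(25, Rational(1, 2)), 64), Mul(-8, I, Pow(2, Rational(1, 2))))), Rational(1, 2)) = Pow(Add(5854, Mul(Add(5, 64), Mul(-8, I, Pow(2, Rational(1, 2))))), Rational(1, 2)) = Pow(Add(5854, Mul(69, Mul(-8, I, Pow(2, Rational(1, 2))))), Rational(1, 2)) = Pow(Add(5854, Mul(-552, I, Pow(2, Rational(1, 2)))), Rational(1, 2))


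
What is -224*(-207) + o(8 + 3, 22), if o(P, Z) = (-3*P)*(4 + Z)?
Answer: 45510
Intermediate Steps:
o(P, Z) = -3*P*(4 + Z)
-224*(-207) + o(8 + 3, 22) = -224*(-207) - 3*(8 + 3)*(4 + 22) = 46368 - 3*11*26 = 46368 - 858 = 45510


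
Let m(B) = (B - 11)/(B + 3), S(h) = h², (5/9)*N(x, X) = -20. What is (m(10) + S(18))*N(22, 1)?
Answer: -151596/13 ≈ -11661.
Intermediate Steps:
N(x, X) = -36 (N(x, X) = (9/5)*(-20) = -36)
m(B) = (-11 + B)/(3 + B)
(m(10) + S(18))*N(22, 1) = ((-11 + 10)/(3 + 10) + 18²)*(-36) = (-1/13 + 324)*(-36) = (4211/13)*(-36) = -151596/13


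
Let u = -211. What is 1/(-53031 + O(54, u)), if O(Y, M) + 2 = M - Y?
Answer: -1/53298 ≈ -1.8762e-5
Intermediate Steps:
O(Y, M) = -2 + M - Y (O(Y, M) = -2 + (M - Y) = -2 + M - Y)
1/(-53031 + O(54, u)) = 1/(-53031 + (-2 - 211 - 1*54)) = 1/(-53031 + (-2 - 211 - 54)) = 1/(-53031 - 267) = 1/(-53298) = -1/53298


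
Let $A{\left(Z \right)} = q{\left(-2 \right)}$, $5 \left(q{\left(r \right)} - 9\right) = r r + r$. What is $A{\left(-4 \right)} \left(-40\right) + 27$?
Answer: $-349$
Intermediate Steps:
$q{\left(r \right)} = 9 + \frac{r}{5} + \frac{r^{2}}{5}$ ($q{\left(r \right)} = 9 + \frac{r r + r}{5} = 9 + \frac{r^{2} + r}{5} = 9 + \frac{r + r^{2}}{5} = 9 + \left(\frac{r}{5} + \frac{r^{2}}{5}\right) = 9 + \frac{r}{5} + \frac{r^{2}}{5}$)
$A{\left(Z \right)} = \frac{47}{5}$ ($A{\left(Z \right)} = 9 + \frac{1}{5} \left(-2\right) + \frac{\left(-2\right)^{2}}{5} = 9 - \frac{2}{5} + \frac{1}{5} \cdot 4 = 9 - \frac{2}{5} + \frac{4}{5} = \frac{47}{5}$)
$A{\left(-4 \right)} \left(-40\right) + 27 = \frac{47}{5} \left(-40\right) + 27 = -376 + 27 = -349$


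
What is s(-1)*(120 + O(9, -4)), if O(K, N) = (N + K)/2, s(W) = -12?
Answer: -1470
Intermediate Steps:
O(K, N) = K/2 + N/2 (O(K, N) = (K + N)*(½) = K/2 + N/2)
s(-1)*(120 + O(9, -4)) = -12*(120 + ((½)*9 + (½)*(-4))) = -12*(120 + (9/2 - 2)) = -12*(120 + 5/2) = -12*245/2 = -1470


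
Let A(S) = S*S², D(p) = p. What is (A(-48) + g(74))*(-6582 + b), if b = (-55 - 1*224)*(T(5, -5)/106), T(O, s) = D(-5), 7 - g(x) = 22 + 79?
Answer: 38535164871/53 ≈ 7.2708e+8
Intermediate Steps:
g(x) = -94 (g(x) = 7 - (22 + 79) = 7 - 1*101 = 7 - 101 = -94)
T(O, s) = -5
A(S) = S³
b = 1395/106 (b = (-55 - 1*224)*(-5/106) = (-55 - 224)*(-5*1/106) = -279*(-5/106) = 1395/106 ≈ 13.160)
(A(-48) + g(74))*(-6582 + b) = ((-48)³ - 94)*(-6582 + 1395/106) = (-110592 - 94)*(-696297/106) = -110686*(-696297/106) = 38535164871/53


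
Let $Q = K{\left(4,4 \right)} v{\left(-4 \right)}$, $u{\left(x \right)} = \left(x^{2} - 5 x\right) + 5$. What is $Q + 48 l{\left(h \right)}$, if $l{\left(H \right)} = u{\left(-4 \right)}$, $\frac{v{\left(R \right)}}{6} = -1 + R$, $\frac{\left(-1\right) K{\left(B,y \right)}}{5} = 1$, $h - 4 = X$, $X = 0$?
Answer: $2118$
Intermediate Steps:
$h = 4$ ($h = 4 + 0 = 4$)
$K{\left(B,y \right)} = -5$ ($K{\left(B,y \right)} = \left(-5\right) 1 = -5$)
$u{\left(x \right)} = 5 + x^{2} - 5 x$
$v{\left(R \right)} = -6 + 6 R$ ($v{\left(R \right)} = 6 \left(-1 + R\right) = -6 + 6 R$)
$l{\left(H \right)} = 41$ ($l{\left(H \right)} = 5 + \left(-4\right)^{2} - -20 = 5 + 16 + 20 = 41$)
$Q = 150$ ($Q = - 5 \left(-6 + 6 \left(-4\right)\right) = - 5 \left(-6 - 24\right) = \left(-5\right) \left(-30\right) = 150$)
$Q + 48 l{\left(h \right)} = 150 + 48 \cdot 41 = 150 + 1968 = 2118$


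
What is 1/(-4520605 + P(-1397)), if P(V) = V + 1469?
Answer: -1/4520533 ≈ -2.2121e-7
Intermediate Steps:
P(V) = 1469 + V
1/(-4520605 + P(-1397)) = 1/(-4520605 + (1469 - 1397)) = 1/(-4520605 + 72) = 1/(-4520533) = -1/4520533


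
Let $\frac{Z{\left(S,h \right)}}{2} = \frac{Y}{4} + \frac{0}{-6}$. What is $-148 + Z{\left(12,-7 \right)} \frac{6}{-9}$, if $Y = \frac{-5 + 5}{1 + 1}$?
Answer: $-148$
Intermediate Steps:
$Y = 0$ ($Y = \frac{0}{2} = 0 \cdot \frac{1}{2} = 0$)
$Z{\left(S,h \right)} = 0$ ($Z{\left(S,h \right)} = 2 \left(\frac{0}{4} + \frac{0}{-6}\right) = 2 \left(0 \cdot \frac{1}{4} + 0 \left(- \frac{1}{6}\right)\right) = 2 \left(0 + 0\right) = 2 \cdot 0 = 0$)
$-148 + Z{\left(12,-7 \right)} \frac{6}{-9} = -148 + 0 \frac{6}{-9} = -148 + 0 \cdot 6 \left(- \frac{1}{9}\right) = -148 + 0 \left(- \frac{2}{3}\right) = -148 + 0 = -148$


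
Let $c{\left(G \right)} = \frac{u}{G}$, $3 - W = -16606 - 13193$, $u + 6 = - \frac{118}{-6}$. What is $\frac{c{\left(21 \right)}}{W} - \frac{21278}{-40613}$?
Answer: $\frac{39951663361}{76251963438} \approx 0.52394$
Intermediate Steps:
$u = \frac{41}{3}$ ($u = -6 - \frac{118}{-6} = -6 - - \frac{59}{3} = -6 + \frac{59}{3} = \frac{41}{3} \approx 13.667$)
$W = 29802$ ($W = 3 - \left(-16606 - 13193\right) = 3 - -29799 = 3 + 29799 = 29802$)
$c{\left(G \right)} = \frac{41}{3 G}$
$\frac{c{\left(21 \right)}}{W} - \frac{21278}{-40613} = \frac{\frac{41}{3} \cdot \frac{1}{21}}{29802} - \frac{21278}{-40613} = \frac{41}{3} \cdot \frac{1}{21} \cdot \frac{1}{29802} - - \frac{21278}{40613} = \frac{41}{63} \cdot \frac{1}{29802} + \frac{21278}{40613} = \frac{41}{1877526} + \frac{21278}{40613} = \frac{39951663361}{76251963438}$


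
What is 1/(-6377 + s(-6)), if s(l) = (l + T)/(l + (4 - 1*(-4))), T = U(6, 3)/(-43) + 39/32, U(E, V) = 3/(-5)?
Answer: -13760/87780319 ≈ -0.00015675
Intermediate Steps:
U(E, V) = -3/5 (U(E, V) = 3*(-1/5) = -3/5)
T = 8481/6880 (T = -3/5/(-43) + 39/32 = -3/5*(-1/43) + 39*(1/32) = 3/215 + 39/32 = 8481/6880 ≈ 1.2327)
s(l) = (8481/6880 + l)/(8 + l) (s(l) = (l + 8481/6880)/(l + (4 - 1*(-4))) = (8481/6880 + l)/(l + (4 + 4)) = (8481/6880 + l)/(l + 8) = (8481/6880 + l)/(8 + l))
1/(-6377 + s(-6)) = 1/(-6377 + (8481/6880 - 6)/(8 - 6)) = 1/(-6377 - 32799/6880/2) = 1/(-6377 + (1/2)*(-32799/6880)) = 1/(-6377 - 32799/13760) = 1/(-87780319/13760) = -13760/87780319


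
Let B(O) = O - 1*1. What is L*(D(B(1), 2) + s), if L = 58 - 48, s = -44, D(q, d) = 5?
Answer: -390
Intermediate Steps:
B(O) = -1 + O (B(O) = O - 1 = -1 + O)
L = 10
L*(D(B(1), 2) + s) = 10*(5 - 44) = 10*(-39) = -390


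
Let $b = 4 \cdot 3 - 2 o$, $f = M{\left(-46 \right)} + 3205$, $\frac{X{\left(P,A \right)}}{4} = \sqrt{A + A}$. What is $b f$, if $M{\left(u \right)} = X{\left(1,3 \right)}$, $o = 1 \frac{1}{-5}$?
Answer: $39742 + \frac{248 \sqrt{6}}{5} \approx 39864.0$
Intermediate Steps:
$X{\left(P,A \right)} = 4 \sqrt{2} \sqrt{A}$ ($X{\left(P,A \right)} = 4 \sqrt{A + A} = 4 \sqrt{2 A} = 4 \sqrt{2} \sqrt{A}$)
$o = - \frac{1}{5}$ ($o = 1 \left(- \frac{1}{5}\right) = - \frac{1}{5} \approx -0.2$)
$M{\left(u \right)} = 4 \sqrt{6}$ ($M{\left(u \right)} = 4 \sqrt{2} \sqrt{3} = 4 \sqrt{6}$)
$f = 3205 + 4 \sqrt{6}$ ($f = 4 \sqrt{6} + 3205 = 3205 + 4 \sqrt{6} \approx 3214.8$)
$b = \frac{62}{5}$ ($b = 4 \cdot 3 - - \frac{2}{5} = 12 + \frac{2}{5} = \frac{62}{5} \approx 12.4$)
$b f = \frac{62 \left(3205 + 4 \sqrt{6}\right)}{5} = 39742 + \frac{248 \sqrt{6}}{5}$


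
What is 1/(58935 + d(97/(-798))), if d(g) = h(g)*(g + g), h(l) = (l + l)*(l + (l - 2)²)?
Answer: 101379833604/5974846733675527 ≈ 1.6968e-5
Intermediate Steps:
h(l) = 2*l*(l + (-2 + l)²) (h(l) = (2*l)*(l + (-2 + l)²) = 2*l*(l + (-2 + l)²))
d(g) = 4*g²*(g + (-2 + g)²) (d(g) = (2*g*(g + (-2 + g)²))*(g + g) = (2*g*(g + (-2 + g)²))*(2*g) = 4*g²*(g + (-2 + g)²))
1/(58935 + d(97/(-798))) = 1/(58935 + 4*(97/(-798))²*(97/(-798) + (-2 + 97/(-798))²)) = 1/(58935 + 4*(97*(-1/798))²*(97*(-1/798) + (-2 + 97*(-1/798))²)) = 1/(58935 + 4*(-97/798)²*(-97/798 + (-2 - 97/798)²)) = 1/(58935 + 4*(9409/636804)*(-97/798 + (-1693/798)²)) = 1/(58935 + 4*(9409/636804)*(-97/798 + 2866249/636804)) = 1/(58935 + 4*(9409/636804)*(2788843/636804)) = 1/(58935 + 26240223787/101379833604) = 1/(5974846733675527/101379833604) = 101379833604/5974846733675527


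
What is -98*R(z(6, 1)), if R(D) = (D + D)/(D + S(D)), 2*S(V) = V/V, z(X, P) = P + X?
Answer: -2744/15 ≈ -182.93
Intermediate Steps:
S(V) = 1/2 (S(V) = (V/V)/2 = (1/2)*1 = 1/2)
R(D) = 2*D/(1/2 + D) (R(D) = (D + D)/(D + 1/2) = (2*D)/(1/2 + D) = 2*D/(1/2 + D))
-98*R(z(6, 1)) = -392*(1 + 6)/(1 + 2*(1 + 6)) = -392*7/(1 + 2*7) = -392*7/(1 + 14) = -392*7/15 = -98*28/15 = -2744/15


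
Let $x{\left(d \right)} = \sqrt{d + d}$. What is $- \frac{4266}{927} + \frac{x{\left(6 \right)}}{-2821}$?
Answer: $- \frac{474}{103} - \frac{2 \sqrt{3}}{2821} \approx -4.6032$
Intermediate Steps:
$x{\left(d \right)} = \sqrt{2} \sqrt{d}$ ($x{\left(d \right)} = \sqrt{2 d} = \sqrt{2} \sqrt{d}$)
$- \frac{4266}{927} + \frac{x{\left(6 \right)}}{-2821} = - \frac{4266}{927} + \frac{\sqrt{2} \sqrt{6}}{-2821} = \left(-4266\right) \frac{1}{927} + 2 \sqrt{3} \left(- \frac{1}{2821}\right) = - \frac{474}{103} - \frac{2 \sqrt{3}}{2821}$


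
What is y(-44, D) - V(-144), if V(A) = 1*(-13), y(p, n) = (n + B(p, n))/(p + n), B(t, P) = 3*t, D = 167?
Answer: 1634/123 ≈ 13.285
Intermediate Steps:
y(p, n) = (n + 3*p)/(n + p) (y(p, n) = (n + 3*p)/(p + n) = (n + 3*p)/(n + p))
V(A) = -13
y(-44, D) - V(-144) = (167 + 3*(-44))/(167 - 44) - 1*(-13) = (167 - 132)/123 + 13 = (1/123)*35 + 13 = 35/123 + 13 = 1634/123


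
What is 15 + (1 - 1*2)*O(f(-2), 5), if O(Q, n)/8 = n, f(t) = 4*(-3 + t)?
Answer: -25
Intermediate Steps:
f(t) = -12 + 4*t
O(Q, n) = 8*n
15 + (1 - 1*2)*O(f(-2), 5) = 15 + (1 - 1*2)*(8*5) = 15 + (1 - 2)*40 = 15 - 1*40 = 15 - 40 = -25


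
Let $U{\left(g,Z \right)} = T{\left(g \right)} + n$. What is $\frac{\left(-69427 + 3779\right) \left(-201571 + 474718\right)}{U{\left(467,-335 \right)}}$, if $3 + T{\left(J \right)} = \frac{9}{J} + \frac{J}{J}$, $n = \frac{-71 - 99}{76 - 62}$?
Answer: $\frac{9769708477144}{7695} \approx 1.2696 \cdot 10^{9}$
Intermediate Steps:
$n = - \frac{85}{7}$ ($n = - \frac{170}{14} = \left(-170\right) \frac{1}{14} = - \frac{85}{7} \approx -12.143$)
$T{\left(J \right)} = -2 + \frac{9}{J}$ ($T{\left(J \right)} = -3 + \left(\frac{9}{J} + \frac{J}{J}\right) = -3 + \left(\frac{9}{J} + 1\right) = -3 + \left(1 + \frac{9}{J}\right) = -2 + \frac{9}{J}$)
$U{\left(g,Z \right)} = - \frac{99}{7} + \frac{9}{g}$ ($U{\left(g,Z \right)} = \left(-2 + \frac{9}{g}\right) - \frac{85}{7} = - \frac{99}{7} + \frac{9}{g}$)
$\frac{\left(-69427 + 3779\right) \left(-201571 + 474718\right)}{U{\left(467,-335 \right)}} = \frac{\left(-69427 + 3779\right) \left(-201571 + 474718\right)}{- \frac{99}{7} + \frac{9}{467}} = \frac{\left(-65648\right) 273147}{- \frac{99}{7} + 9 \cdot \frac{1}{467}} = - \frac{17931554256}{- \frac{99}{7} + \frac{9}{467}} = - \frac{17931554256}{- \frac{46170}{3269}} = \left(-17931554256\right) \left(- \frac{3269}{46170}\right) = \frac{9769708477144}{7695}$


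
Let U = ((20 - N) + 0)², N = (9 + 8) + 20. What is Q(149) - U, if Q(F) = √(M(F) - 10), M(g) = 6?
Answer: -289 + 2*I ≈ -289.0 + 2.0*I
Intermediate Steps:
N = 37 (N = 17 + 20 = 37)
U = 289 (U = ((20 - 1*37) + 0)² = ((20 - 37) + 0)² = (-17 + 0)² = (-17)² = 289)
Q(F) = 2*I (Q(F) = √(6 - 10) = √(-4) = 2*I)
Q(149) - U = 2*I - 1*289 = 2*I - 289 = -289 + 2*I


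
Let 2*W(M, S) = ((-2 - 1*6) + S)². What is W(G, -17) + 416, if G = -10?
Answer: 1457/2 ≈ 728.50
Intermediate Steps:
W(M, S) = (-8 + S)²/2 (W(M, S) = ((-2 - 1*6) + S)²/2 = ((-2 - 6) + S)²/2 = (-8 + S)²/2)
W(G, -17) + 416 = (-8 - 17)²/2 + 416 = (½)*(-25)² + 416 = (½)*625 + 416 = 625/2 + 416 = 1457/2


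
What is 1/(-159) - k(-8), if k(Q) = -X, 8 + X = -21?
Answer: -4612/159 ≈ -29.006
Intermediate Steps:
X = -29 (X = -8 - 21 = -29)
k(Q) = 29 (k(Q) = -1*(-29) = 29)
1/(-159) - k(-8) = 1/(-159) - 1*29 = -1/159 - 29 = -4612/159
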